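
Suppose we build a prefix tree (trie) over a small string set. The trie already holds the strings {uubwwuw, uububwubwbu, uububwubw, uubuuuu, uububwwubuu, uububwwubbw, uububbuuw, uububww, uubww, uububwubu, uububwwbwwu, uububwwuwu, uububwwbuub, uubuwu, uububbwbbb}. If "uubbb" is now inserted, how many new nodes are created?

2

The longest prefix of "uubbb" already in the trie is "uub" (length 3).
New nodes needed: |"uubbb"| − 3 = 5 − 3 = 2.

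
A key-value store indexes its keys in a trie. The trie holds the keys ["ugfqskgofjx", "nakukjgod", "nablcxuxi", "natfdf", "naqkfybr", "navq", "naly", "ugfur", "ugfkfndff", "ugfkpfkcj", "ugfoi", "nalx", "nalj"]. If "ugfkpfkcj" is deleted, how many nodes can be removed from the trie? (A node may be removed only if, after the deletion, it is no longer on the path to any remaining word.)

5

A node on "ugfkpfkcj"'s path can go only if nothing else ends at it or branches off below it.
The suffix "pfkcj" (5 nodes) is used only by "ugfkpfkcj"; the node for "ugfk" still has the child "f", so pruning stops there.
Nodes removed: 5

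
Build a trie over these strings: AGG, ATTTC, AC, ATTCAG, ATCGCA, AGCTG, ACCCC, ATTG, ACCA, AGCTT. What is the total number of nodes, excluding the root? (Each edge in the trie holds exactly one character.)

Trace insertions, counting only characters that open a new branch:
  "AGG" → 3 new (A, G, G)
  "ATTTC" → prefix "A" already present; 4 new (T, T, T, C)
  "AC" → prefix "A" already present; 1 new (C)
  "ATTCAG" → prefix "ATT" already present; 3 new (C, A, G)
  "ATCGCA" → prefix "AT" already present; 4 new (C, G, C, A)
  "AGCTG" → prefix "AG" already present; 3 new (C, T, G)
  "ACCCC" → prefix "AC" already present; 3 new (C, C, C)
  "ATTG" → prefix "ATT" already present; 1 new (G)
  "ACCA" → prefix "ACC" already present; 1 new (A)
  "AGCTT" → prefix "AGCT" already present; 1 new (T)
Total nodes = 3 + 4 + 1 + 3 + 4 + 3 + 3 + 1 + 1 + 1 = 24

24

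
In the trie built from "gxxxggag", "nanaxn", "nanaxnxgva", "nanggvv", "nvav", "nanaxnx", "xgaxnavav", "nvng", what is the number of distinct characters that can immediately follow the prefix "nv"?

Follow the path "nv" to its node, then look at its outgoing edges.
Characters that immediately follow "nv" among the stored strings: {a, n}.
That node has 2 child edges.

2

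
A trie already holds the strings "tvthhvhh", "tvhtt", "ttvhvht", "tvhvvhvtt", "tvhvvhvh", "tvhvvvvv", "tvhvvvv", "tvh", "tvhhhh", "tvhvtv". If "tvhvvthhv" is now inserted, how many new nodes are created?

4

The longest prefix of "tvhvvthhv" already in the trie is "tvhvv" (length 5).
New nodes needed: |"tvhvvthhv"| − 5 = 9 − 5 = 4.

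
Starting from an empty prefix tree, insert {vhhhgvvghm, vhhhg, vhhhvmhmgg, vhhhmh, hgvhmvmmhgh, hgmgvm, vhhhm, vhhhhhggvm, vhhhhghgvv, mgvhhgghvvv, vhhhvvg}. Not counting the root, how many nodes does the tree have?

57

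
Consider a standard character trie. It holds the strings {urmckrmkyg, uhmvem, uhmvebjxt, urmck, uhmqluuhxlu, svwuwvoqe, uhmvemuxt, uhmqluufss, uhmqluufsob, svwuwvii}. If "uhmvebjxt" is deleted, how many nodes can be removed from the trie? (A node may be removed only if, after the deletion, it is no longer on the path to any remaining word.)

4

Walk "uhmvebjxt" from the leaf back toward the root, removing each node that no remaining word uses.
The suffix "bjxt" (4 nodes) is used only by "uhmvebjxt"; the node for "uhmve" still has the child "m", so pruning stops there.
Nodes removed: 4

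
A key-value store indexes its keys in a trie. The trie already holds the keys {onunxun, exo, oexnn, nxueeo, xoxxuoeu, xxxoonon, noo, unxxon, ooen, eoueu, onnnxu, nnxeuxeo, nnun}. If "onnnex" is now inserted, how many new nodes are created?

2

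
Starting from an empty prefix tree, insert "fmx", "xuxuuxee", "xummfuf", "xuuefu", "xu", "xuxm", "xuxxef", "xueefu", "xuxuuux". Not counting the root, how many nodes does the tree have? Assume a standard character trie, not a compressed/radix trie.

For each word, the new-node count is its length minus the longest prefix already in the trie:
  "fmx" → 3 new (f, m, x)
  "xuxuuxee" → 8 new (x, u, x, u, u, x, e, e)
  "xummfuf" → prefix "xu" already present; 5 new (m, m, f, u, f)
  "xuuefu" → prefix "xu" already present; 4 new (u, e, f, u)
  "xu" → prefix "xu" already present; 0 new (none)
  "xuxm" → prefix "xux" already present; 1 new (m)
  "xuxxef" → prefix "xux" already present; 3 new (x, e, f)
  "xueefu" → prefix "xu" already present; 4 new (e, e, f, u)
  "xuxuuux" → prefix "xuxuu" already present; 2 new (u, x)
Total nodes = 3 + 8 + 5 + 4 + 0 + 1 + 3 + 4 + 2 = 30

30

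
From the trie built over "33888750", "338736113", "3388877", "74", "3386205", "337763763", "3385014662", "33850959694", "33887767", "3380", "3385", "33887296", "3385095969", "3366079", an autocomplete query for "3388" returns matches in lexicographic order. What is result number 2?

33887767

Filter for "3388…" and sort: "33887296", "33887767", "33888750", "3388877"
The 2nd is 33887767.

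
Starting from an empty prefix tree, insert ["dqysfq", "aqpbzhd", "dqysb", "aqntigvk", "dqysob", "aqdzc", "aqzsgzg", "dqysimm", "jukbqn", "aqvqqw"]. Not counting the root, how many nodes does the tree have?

Count nodes per top-level branch (shared prefixes stored once):
  'a'-branch (aqdzc, aqntigvk, aqpbzhd, aqvqqw, aqzsgzg): 25 nodes
  'd'-branch (dqysb, dqysfq, dqysimm, dqysob): 12 nodes
  'j'-branch (jukbqn): 6 nodes
Sum: 43

43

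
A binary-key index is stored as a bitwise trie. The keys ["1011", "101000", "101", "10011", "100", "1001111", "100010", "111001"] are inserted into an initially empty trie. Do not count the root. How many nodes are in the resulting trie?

Trace insertions, counting only characters that open a new branch:
  "1011" → 4 new (1, 0, 1, 1)
  "101000" → prefix "101" already present; 3 new (0, 0, 0)
  "101" → prefix "101" already present; 0 new (none)
  "10011" → prefix "10" already present; 3 new (0, 1, 1)
  "100" → prefix "100" already present; 0 new (none)
  "1001111" → prefix "10011" already present; 2 new (1, 1)
  "100010" → prefix "100" already present; 3 new (0, 1, 0)
  "111001" → prefix "1" already present; 5 new (1, 1, 0, 0, 1)
Total nodes = 4 + 3 + 0 + 3 + 0 + 2 + 3 + 5 = 20

20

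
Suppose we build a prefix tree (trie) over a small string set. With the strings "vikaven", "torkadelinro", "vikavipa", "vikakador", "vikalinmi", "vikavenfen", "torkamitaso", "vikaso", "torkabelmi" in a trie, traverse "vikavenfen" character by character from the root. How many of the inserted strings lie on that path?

2

Check each prefix of "vikavenfen" against the stored set — each match is an end-marker on the path.
Prefixes of the query that are stored words: "vikaven", "vikavenfen"
Count: 2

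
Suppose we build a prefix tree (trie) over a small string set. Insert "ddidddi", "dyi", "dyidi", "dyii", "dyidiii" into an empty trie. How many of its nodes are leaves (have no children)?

A leaf is a node with no children — equivalently, the end of a word that is not a proper prefix of any other stored word.
Those words: "ddidddi", "dyidiii", "dyii"
Leaf count: 3

3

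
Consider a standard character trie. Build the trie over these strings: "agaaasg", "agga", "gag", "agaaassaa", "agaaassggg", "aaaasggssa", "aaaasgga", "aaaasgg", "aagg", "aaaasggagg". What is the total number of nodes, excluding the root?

32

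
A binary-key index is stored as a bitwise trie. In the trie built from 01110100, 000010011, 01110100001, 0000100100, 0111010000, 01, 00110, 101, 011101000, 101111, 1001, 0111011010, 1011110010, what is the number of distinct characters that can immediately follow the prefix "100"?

Follow the path "100" to its node, then look at its outgoing edges.
Characters that immediately follow "100" among the stored strings: {1}.
That node has 1 child edge.

1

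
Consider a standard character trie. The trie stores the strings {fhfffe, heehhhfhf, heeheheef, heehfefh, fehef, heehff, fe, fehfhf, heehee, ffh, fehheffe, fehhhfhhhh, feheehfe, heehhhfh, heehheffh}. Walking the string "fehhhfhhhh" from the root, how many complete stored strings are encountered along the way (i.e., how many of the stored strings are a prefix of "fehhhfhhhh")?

2

Traverse "fehhhfhhhh" character by character; count nodes along the way that are marked as word ends.
Prefixes of the query that are stored words: "fe", "fehhhfhhhh"
Count: 2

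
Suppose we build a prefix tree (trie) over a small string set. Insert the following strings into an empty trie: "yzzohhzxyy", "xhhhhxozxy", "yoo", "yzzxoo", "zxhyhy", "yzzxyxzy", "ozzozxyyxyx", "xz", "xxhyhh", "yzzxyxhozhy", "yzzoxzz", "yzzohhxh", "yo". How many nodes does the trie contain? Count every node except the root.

62

Trace insertions, counting only characters that open a new branch:
  "yzzohhzxyy" → 10 new (y, z, z, o, h, h, z, x, y, y)
  "xhhhhxozxy" → 10 new (x, h, h, h, h, x, o, z, x, y)
  "yoo" → prefix "y" already present; 2 new (o, o)
  "yzzxoo" → prefix "yzz" already present; 3 new (x, o, o)
  "zxhyhy" → 6 new (z, x, h, y, h, y)
  "yzzxyxzy" → prefix "yzzx" already present; 4 new (y, x, z, y)
  "ozzozxyyxyx" → 11 new (o, z, z, o, z, x, y, y, x, y, x)
  "xz" → prefix "x" already present; 1 new (z)
  "xxhyhh" → prefix "x" already present; 5 new (x, h, y, h, h)
  "yzzxyxhozhy" → prefix "yzzxyx" already present; 5 new (h, o, z, h, y)
  "yzzoxzz" → prefix "yzzo" already present; 3 new (x, z, z)
  "yzzohhxh" → prefix "yzzohh" already present; 2 new (x, h)
  "yo" → prefix "yo" already present; 0 new (none)
Total nodes = 10 + 10 + 2 + 3 + 6 + 4 + 11 + 1 + 5 + 5 + 3 + 2 + 0 = 62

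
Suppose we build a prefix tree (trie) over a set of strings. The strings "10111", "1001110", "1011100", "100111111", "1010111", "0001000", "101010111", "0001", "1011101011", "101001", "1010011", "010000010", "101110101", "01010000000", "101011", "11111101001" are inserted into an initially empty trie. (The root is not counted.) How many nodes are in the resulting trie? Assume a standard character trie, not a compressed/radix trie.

63

For each word, the new-node count is its length minus the longest prefix already in the trie:
  "10111" → 5 new (1, 0, 1, 1, 1)
  "1001110" → prefix "10" already present; 5 new (0, 1, 1, 1, 0)
  "1011100" → prefix "10111" already present; 2 new (0, 0)
  "100111111" → prefix "100111" already present; 3 new (1, 1, 1)
  "1010111" → prefix "101" already present; 4 new (0, 1, 1, 1)
  "0001000" → 7 new (0, 0, 0, 1, 0, 0, 0)
  "101010111" → prefix "10101" already present; 4 new (0, 1, 1, 1)
  "0001" → prefix "0001" already present; 0 new (none)
  "1011101011" → prefix "101110" already present; 4 new (1, 0, 1, 1)
  "101001" → prefix "1010" already present; 2 new (0, 1)
  "1010011" → prefix "101001" already present; 1 new (1)
  "010000010" → prefix "0" already present; 8 new (1, 0, 0, 0, 0, 0, 1, 0)
  "101110101" → prefix "101110101" already present; 0 new (none)
  "01010000000" → prefix "010" already present; 8 new (1, 0, 0, 0, 0, 0, 0, 0)
  "101011" → prefix "101011" already present; 0 new (none)
  "11111101001" → prefix "1" already present; 10 new (1, 1, 1, 1, 1, 0, 1, 0, 0, 1)
Total nodes = 5 + 5 + 2 + 3 + 4 + 7 + 4 + 0 + 4 + 2 + 1 + 8 + 0 + 8 + 0 + 10 = 63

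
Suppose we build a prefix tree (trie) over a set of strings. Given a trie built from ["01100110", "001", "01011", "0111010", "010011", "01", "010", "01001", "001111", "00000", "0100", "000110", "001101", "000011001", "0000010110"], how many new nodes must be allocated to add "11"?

2

"11" shares no prefix with any stored word, so all 2 characters open new nodes.
2 − 0 = 2 new nodes.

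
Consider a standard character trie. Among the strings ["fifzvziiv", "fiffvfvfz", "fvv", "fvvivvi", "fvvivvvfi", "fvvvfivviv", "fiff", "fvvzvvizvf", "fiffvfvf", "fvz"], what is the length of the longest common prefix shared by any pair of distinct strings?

8

The deepest shared node is where two words last agree before diverging.
e.g. "fiffvfvf" and "fiffvfvfz" share the prefix "fiffvfvf" of length 8; no pair shares a longer one.
Longest shared-prefix length: 8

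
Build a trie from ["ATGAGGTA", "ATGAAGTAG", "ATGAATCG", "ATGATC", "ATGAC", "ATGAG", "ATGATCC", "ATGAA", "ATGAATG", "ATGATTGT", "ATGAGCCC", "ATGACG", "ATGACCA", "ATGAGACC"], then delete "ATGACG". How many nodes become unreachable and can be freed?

1

Walk "ATGACG" from the leaf back toward the root, removing each node that no remaining word uses.
The suffix "G" (1 node) is used only by "ATGACG"; the node for "ATGAC" still has the child "C", so pruning stops there.
Nodes removed: 1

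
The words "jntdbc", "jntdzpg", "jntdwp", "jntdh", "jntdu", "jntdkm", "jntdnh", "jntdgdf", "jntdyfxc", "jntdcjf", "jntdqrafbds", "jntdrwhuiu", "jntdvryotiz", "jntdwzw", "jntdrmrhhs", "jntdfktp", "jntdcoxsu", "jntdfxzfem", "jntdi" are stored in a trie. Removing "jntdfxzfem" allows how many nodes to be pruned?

5

A node on "jntdfxzfem"'s path can go only if nothing else ends at it or branches off below it.
The suffix "xzfem" (5 nodes) is used only by "jntdfxzfem"; the node for "jntdf" still has the child "k", so pruning stops there.
Nodes removed: 5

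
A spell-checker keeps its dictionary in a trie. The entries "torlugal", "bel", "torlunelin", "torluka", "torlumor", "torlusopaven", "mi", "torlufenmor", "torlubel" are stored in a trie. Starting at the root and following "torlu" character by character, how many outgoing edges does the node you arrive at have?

The children of the "torlu" node are the distinct next characters among strings starting with "torlu".
Distinct next characters after "torlu": b, f, g, k, m, n, s.
That node has 7 child edges.

7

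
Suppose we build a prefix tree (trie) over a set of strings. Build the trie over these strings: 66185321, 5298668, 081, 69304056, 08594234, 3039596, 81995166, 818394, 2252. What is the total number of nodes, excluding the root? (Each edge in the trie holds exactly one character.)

54

Trace insertions, counting only characters that open a new branch:
  "66185321" → 8 new (6, 6, 1, 8, 5, 3, 2, 1)
  "5298668" → 7 new (5, 2, 9, 8, 6, 6, 8)
  "081" → 3 new (0, 8, 1)
  "69304056" → prefix "6" already present; 7 new (9, 3, 0, 4, 0, 5, 6)
  "08594234" → prefix "08" already present; 6 new (5, 9, 4, 2, 3, 4)
  "3039596" → 7 new (3, 0, 3, 9, 5, 9, 6)
  "81995166" → 8 new (8, 1, 9, 9, 5, 1, 6, 6)
  "818394" → prefix "81" already present; 4 new (8, 3, 9, 4)
  "2252" → 4 new (2, 2, 5, 2)
Total nodes = 8 + 7 + 3 + 7 + 6 + 7 + 8 + 4 + 4 = 54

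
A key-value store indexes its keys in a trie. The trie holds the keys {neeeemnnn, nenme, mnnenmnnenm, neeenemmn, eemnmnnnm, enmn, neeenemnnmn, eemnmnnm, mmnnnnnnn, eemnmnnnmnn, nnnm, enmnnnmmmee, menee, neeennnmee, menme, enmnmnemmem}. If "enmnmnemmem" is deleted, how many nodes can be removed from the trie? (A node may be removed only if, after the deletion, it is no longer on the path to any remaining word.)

7

A node on "enmnmnemmem"'s path can go only if nothing else ends at it or branches off below it.
The suffix "mnemmem" (7 nodes) is used only by "enmnmnemmem"; the node for "enmn" still has the child "n", so pruning stops there.
Nodes removed: 7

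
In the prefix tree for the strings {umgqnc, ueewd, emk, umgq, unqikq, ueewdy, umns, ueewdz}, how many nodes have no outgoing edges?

6

Leaves are exactly the stored words that no other stored word extends.
Those words: "emk", "ueewdy", "ueewdz", "umgqnc", "umns", "unqikq"
Leaf count: 6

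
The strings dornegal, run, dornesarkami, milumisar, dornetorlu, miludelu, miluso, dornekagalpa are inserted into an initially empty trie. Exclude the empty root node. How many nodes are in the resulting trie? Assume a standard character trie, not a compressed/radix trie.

45

Count nodes per top-level branch (shared prefixes stored once):
  'd'-branch (dornegal, dornekagalpa, dornesarkami, dornetorlu): 27 nodes
  'm'-branch (miludelu, milumisar, miluso): 15 nodes
  'r'-branch (run): 3 nodes
Sum: 45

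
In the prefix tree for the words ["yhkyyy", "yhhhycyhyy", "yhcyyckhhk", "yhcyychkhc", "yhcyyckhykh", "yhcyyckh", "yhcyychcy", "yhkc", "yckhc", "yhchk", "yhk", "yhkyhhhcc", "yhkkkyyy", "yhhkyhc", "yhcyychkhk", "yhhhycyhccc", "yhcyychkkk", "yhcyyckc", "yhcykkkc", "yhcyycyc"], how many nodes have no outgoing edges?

Leaves are exactly the stored words that no other stored word extends.
Those words: "yckhc", "yhchk", "yhcykkkc", "yhcyychcy", "yhcyychkhc", "yhcyychkhk", "yhcyychkkk", "yhcyyckc", "yhcyyckhhk", "yhcyyckhykh", "yhcyycyc", "yhhhycyhccc", "yhhhycyhyy", "yhhkyhc", "yhkc", "yhkkkyyy", "yhkyhhhcc", "yhkyyy"
Leaf count: 18

18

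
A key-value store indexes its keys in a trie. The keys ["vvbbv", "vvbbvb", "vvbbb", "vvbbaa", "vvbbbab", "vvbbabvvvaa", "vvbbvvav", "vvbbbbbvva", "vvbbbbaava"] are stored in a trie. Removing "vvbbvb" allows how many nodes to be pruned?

Walk "vvbbvb" from the leaf back toward the root, removing each node that no remaining word uses.
The suffix "b" (1 node) is used only by "vvbbvb"; the node for "vvbbv" still has the child "v", so pruning stops there.
Nodes removed: 1

1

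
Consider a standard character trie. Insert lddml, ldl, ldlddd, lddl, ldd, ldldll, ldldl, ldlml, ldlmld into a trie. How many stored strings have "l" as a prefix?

9

Filter for entries beginning with "l":
Words under "l": ldd, lddl, lddml, ldl, ldlddd, ldldl, ldldll, ldlml, ldlmld
Count: 9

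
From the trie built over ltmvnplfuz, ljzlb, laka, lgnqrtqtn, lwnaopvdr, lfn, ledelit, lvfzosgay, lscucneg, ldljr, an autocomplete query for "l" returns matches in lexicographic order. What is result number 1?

laka

Words with prefix "l", in lexicographic order: "laka", "ldljr", "ledelit", "lfn", "lgnqrtqtn", "ljzlb", "lscucneg", "ltmvnplfuz", "lvfzosgay", "lwnaopvdr"
The 1st is laka.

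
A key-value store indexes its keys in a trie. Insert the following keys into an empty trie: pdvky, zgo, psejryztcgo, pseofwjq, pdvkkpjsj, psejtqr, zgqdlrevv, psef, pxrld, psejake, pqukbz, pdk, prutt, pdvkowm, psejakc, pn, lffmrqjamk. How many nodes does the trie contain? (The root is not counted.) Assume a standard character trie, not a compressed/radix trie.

Insert word by word; a character creates a node only if that edge doesn't already exist:
  "pdvky" → 5 new (p, d, v, k, y)
  "zgo" → 3 new (z, g, o)
  "psejryztcgo" → prefix "p" already present; 10 new (s, e, j, r, y, z, t, c, g, o)
  "pseofwjq" → prefix "pse" already present; 5 new (o, f, w, j, q)
  "pdvkkpjsj" → prefix "pdvk" already present; 5 new (k, p, j, s, j)
  "psejtqr" → prefix "psej" already present; 3 new (t, q, r)
  "zgqdlrevv" → prefix "zg" already present; 7 new (q, d, l, r, e, v, v)
  "psef" → prefix "pse" already present; 1 new (f)
  "pxrld" → prefix "p" already present; 4 new (x, r, l, d)
  "psejake" → prefix "psej" already present; 3 new (a, k, e)
  "pqukbz" → prefix "p" already present; 5 new (q, u, k, b, z)
  "pdk" → prefix "pd" already present; 1 new (k)
  "prutt" → prefix "p" already present; 4 new (r, u, t, t)
  "pdvkowm" → prefix "pdvk" already present; 3 new (o, w, m)
  "psejakc" → prefix "psejak" already present; 1 new (c)
  "pn" → prefix "p" already present; 1 new (n)
  "lffmrqjamk" → 10 new (l, f, f, m, r, q, j, a, m, k)
Total nodes = 5 + 3 + 10 + 5 + 5 + 3 + 7 + 1 + 4 + 3 + 5 + 1 + 4 + 3 + 1 + 1 + 10 = 71

71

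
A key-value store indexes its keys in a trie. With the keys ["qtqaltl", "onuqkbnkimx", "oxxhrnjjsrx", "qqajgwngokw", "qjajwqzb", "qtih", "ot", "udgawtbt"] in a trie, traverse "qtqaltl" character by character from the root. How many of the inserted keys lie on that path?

Traverse "qtqaltl" character by character; count nodes along the way that are marked as word ends.
Prefixes of the query that are stored words: "qtqaltl"
Count: 1

1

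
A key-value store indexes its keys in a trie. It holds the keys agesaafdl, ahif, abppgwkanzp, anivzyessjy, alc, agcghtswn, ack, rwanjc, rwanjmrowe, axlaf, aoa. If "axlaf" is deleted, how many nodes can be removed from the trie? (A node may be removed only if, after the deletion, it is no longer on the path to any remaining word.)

4

Walk "axlaf" from the leaf back toward the root, removing each node that no remaining word uses.
The suffix "xlaf" (4 nodes) is used only by "axlaf"; the node for "a" still has the child "g", so pruning stops there.
Nodes removed: 4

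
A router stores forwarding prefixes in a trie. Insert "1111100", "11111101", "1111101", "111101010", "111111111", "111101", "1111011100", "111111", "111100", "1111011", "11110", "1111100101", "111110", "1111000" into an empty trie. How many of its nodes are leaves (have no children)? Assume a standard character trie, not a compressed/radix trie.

7

Leaves are exactly the stored words that no other stored word extends.
Those words: "1111000", "111101010", "1111011100", "1111100101", "1111101", "11111101", "111111111"
Leaf count: 7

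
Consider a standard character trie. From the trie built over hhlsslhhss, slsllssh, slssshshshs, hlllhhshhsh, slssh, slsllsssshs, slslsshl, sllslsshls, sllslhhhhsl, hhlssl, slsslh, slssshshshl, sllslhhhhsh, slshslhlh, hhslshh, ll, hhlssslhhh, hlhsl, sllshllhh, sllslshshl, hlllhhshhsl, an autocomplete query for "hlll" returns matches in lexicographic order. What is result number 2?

hlllhhshhsl

DFS of the "hlll" subtree visits, in order: "hlllhhshhsh", "hlllhhshhsl"
The 2nd is hlllhhshhsl.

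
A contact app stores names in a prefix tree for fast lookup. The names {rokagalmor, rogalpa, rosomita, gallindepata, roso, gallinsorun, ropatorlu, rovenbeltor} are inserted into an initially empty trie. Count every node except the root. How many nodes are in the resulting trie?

54

Trace insertions, counting only characters that open a new branch:
  "rokagalmor" → 10 new (r, o, k, a, g, a, l, m, o, r)
  "rogalpa" → prefix "ro" already present; 5 new (g, a, l, p, a)
  "rosomita" → prefix "ro" already present; 6 new (s, o, m, i, t, a)
  "gallindepata" → 12 new (g, a, l, l, i, n, d, e, p, a, t, a)
  "roso" → prefix "roso" already present; 0 new (none)
  "gallinsorun" → prefix "gallin" already present; 5 new (s, o, r, u, n)
  "ropatorlu" → prefix "ro" already present; 7 new (p, a, t, o, r, l, u)
  "rovenbeltor" → prefix "ro" already present; 9 new (v, e, n, b, e, l, t, o, r)
Total nodes = 10 + 5 + 6 + 12 + 0 + 5 + 7 + 9 = 54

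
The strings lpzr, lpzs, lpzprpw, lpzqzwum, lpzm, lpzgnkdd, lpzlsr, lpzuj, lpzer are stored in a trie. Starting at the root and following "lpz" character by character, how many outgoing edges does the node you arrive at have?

9

The children of the "lpz" node are the distinct next characters among strings starting with "lpz".
Characters that immediately follow "lpz" among the stored strings: {e, g, l, m, p, q, r, s, u}.
That node has 9 child edges.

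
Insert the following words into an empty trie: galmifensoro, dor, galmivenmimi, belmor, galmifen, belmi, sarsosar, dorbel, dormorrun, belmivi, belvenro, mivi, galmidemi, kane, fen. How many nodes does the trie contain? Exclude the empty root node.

68

Count nodes per top-level branch (shared prefixes stored once):
  'b'-branch (belmi, belmivi, belmor, belvenro): 14 nodes
  'd'-branch (dor, dorbel, dormorrun): 12 nodes
  'f'-branch (fen): 3 nodes
  'g'-branch (galmidemi, galmifen, galmifensoro, galmivenmimi): 23 nodes
  'k'-branch (kane): 4 nodes
  'm'-branch (mivi): 4 nodes
  's'-branch (sarsosar): 8 nodes
Sum: 68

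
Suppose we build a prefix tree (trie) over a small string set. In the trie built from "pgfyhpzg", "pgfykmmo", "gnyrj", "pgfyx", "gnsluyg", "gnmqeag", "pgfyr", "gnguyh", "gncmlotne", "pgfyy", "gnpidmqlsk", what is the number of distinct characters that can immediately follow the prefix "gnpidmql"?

1

Follow the path "gnpidmql" to its node, then look at its outgoing edges.
Characters that immediately follow "gnpidmql" among the stored strings: {s}.
That node has 1 child edge.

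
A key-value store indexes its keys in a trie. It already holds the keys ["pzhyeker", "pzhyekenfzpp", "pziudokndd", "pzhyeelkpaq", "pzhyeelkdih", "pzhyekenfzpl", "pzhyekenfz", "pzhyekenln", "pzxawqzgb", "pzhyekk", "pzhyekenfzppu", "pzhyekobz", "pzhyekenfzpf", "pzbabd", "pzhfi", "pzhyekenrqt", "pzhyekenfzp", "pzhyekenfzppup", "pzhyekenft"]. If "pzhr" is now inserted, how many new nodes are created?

1

"pzh" is already a path in the trie; the remaining "r" must be added.
New nodes needed: |"pzhr"| − 3 = 4 − 3 = 1.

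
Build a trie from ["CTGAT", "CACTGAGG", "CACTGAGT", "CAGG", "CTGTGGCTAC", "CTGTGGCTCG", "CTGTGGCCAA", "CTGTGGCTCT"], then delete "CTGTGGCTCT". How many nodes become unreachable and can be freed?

1

After clearing the end-marker at "CTGTGGCTCT", prune upward until reaching a node still needed by another word.
The suffix "T" (1 node) is used only by "CTGTGGCTCT"; the node for "CTGTGGCTC" still has the child "G", so pruning stops there.
Nodes removed: 1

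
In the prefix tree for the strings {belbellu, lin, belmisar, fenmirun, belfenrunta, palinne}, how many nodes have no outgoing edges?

A leaf is a node with no children — equivalently, the end of a word that is not a proper prefix of any other stored word.
Those words: "belbellu", "belfenrunta", "belmisar", "fenmirun", "lin", "palinne"
Leaf count: 6

6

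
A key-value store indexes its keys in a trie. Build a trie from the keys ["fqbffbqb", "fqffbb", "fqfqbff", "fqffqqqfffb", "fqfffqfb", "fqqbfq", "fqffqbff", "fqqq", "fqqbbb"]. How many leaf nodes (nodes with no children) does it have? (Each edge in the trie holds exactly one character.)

9

Leaves are exactly the stored words that no other stored word extends.
Those words: "fqbffbqb", "fqffbb", "fqfffqfb", "fqffqbff", "fqffqqqfffb", "fqfqbff", "fqqbbb", "fqqbfq", "fqqq"
Leaf count: 9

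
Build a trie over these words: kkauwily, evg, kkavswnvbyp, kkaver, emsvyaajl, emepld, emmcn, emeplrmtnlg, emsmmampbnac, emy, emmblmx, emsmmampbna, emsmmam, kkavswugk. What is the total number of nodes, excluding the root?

59

Insert word by word; a character creates a node only if that edge doesn't already exist:
  "kkauwily" → 8 new (k, k, a, u, w, i, l, y)
  "evg" → 3 new (e, v, g)
  "kkavswnvbyp" → prefix "kka" already present; 8 new (v, s, w, n, v, b, y, p)
  "kkaver" → prefix "kkav" already present; 2 new (e, r)
  "emsvyaajl" → prefix "e" already present; 8 new (m, s, v, y, a, a, j, l)
  "emepld" → prefix "em" already present; 4 new (e, p, l, d)
  "emmcn" → prefix "em" already present; 3 new (m, c, n)
  "emeplrmtnlg" → prefix "emepl" already present; 6 new (r, m, t, n, l, g)
  "emsmmampbnac" → prefix "ems" already present; 9 new (m, m, a, m, p, b, n, a, c)
  "emy" → prefix "em" already present; 1 new (y)
  "emmblmx" → prefix "emm" already present; 4 new (b, l, m, x)
  "emsmmampbna" → prefix "emsmmampbna" already present; 0 new (none)
  "emsmmam" → prefix "emsmmam" already present; 0 new (none)
  "kkavswugk" → prefix "kkavsw" already present; 3 new (u, g, k)
Total nodes = 8 + 3 + 8 + 2 + 8 + 4 + 3 + 6 + 9 + 1 + 4 + 0 + 0 + 3 = 59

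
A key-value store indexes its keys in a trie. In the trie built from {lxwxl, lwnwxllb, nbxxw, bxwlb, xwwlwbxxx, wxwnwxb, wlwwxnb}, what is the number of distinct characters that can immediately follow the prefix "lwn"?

1

Follow the path "lwn" to its node, then look at its outgoing edges.
Distinct next characters after "lwn": w.
That node has 1 child edge.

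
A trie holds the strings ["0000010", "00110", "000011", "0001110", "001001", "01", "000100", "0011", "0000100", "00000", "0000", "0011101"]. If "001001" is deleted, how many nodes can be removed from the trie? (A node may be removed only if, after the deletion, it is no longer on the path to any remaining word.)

3

After clearing the end-marker at "001001", prune upward until reaching a node still needed by another word.
The suffix "001" (3 nodes) is used only by "001001"; the node for "001" still has the child "1", so pruning stops there.
Nodes removed: 3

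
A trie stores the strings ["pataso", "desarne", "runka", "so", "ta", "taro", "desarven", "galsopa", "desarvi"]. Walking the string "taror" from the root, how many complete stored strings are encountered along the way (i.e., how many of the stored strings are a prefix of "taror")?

Traverse "taror" character by character; count nodes along the way that are marked as word ends.
Prefixes of the query that are stored words: "ta", "taro"
Count: 2

2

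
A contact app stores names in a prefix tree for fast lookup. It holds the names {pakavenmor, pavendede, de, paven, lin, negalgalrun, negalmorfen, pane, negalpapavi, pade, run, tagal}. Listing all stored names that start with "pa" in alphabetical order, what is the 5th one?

pavendede

Words with prefix "pa", in lexicographic order: "pade", "pakavenmor", "pane", "paven", "pavendede"
Position 5: pavendede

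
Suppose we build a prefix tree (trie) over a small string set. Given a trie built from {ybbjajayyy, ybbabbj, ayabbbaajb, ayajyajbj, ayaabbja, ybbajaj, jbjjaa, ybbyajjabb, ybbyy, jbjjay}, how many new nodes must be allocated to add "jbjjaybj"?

2

The longest prefix of "jbjjaybj" already in the trie is "jbjjay" (length 6).
Each of the 2 remaining characters creates one node.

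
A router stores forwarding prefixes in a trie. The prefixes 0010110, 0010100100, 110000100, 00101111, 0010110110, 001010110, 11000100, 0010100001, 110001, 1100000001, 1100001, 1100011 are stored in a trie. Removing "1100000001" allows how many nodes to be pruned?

4

Walk "1100000001" from the leaf back toward the root, removing each node that no remaining word uses.
The suffix "0001" (4 nodes) is used only by "1100000001"; the node for "110000" still has the child "1", so pruning stops there.
Nodes removed: 4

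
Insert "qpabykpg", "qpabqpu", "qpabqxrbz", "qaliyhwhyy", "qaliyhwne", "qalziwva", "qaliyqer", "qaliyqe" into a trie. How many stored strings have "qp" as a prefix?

Traverse to the node for "qp", then collect every word in that subtree.
Words under "qp": qpabqpu, qpabqxrbz, qpabykpg
Count: 3

3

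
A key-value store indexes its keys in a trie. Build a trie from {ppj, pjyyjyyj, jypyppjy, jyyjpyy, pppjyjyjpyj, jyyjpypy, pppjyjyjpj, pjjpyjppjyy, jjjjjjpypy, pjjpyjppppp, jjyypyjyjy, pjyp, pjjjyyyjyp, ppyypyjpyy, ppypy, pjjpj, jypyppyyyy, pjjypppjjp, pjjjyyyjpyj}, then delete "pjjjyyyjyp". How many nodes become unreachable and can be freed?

2

After clearing the end-marker at "pjjjyyyjyp", prune upward until reaching a node still needed by another word.
The suffix "yp" (2 nodes) is used only by "pjjjyyyjyp"; the node for "pjjjyyyj" still has the child "p", so pruning stops there.
Nodes removed: 2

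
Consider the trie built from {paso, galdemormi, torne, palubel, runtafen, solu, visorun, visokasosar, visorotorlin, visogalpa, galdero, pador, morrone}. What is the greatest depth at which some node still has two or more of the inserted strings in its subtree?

Look for the deepest trie node that still has at least two words in its subtree.
"galdemormi" and "galdero" agree on "galde" (5 characters) before diverging; nothing deeper is shared.
Longest shared-prefix length: 5

5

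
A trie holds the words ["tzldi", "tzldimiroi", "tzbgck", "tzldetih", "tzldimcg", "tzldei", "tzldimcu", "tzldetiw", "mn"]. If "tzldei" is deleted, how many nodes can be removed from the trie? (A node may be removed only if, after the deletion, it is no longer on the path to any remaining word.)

1

Walk "tzldei" from the leaf back toward the root, removing each node that no remaining word uses.
The suffix "i" (1 node) is used only by "tzldei"; the node for "tzlde" still has the child "t", so pruning stops there.
Nodes removed: 1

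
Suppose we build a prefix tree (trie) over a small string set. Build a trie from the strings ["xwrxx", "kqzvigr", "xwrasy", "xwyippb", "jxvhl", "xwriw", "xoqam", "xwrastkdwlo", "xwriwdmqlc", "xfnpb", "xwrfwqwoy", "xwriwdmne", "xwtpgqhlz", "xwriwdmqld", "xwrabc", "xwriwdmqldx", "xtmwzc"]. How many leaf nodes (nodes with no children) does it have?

15

Leaves are exactly the stored words that no other stored word extends.
Those words: "jxvhl", "kqzvigr", "xfnpb", "xoqam", "xtmwzc", "xwrabc", "xwrastkdwlo", "xwrasy", "xwrfwqwoy", "xwriwdmne", "xwriwdmqlc", "xwriwdmqldx", "xwrxx", "xwtpgqhlz", "xwyippb"
Leaf count: 15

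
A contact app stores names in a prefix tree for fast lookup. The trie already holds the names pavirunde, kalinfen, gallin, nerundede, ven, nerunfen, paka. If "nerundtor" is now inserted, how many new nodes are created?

The longest prefix of "nerundtor" already in the trie is "nerund" (length 6).
New nodes needed: |"nerundtor"| − 6 = 9 − 6 = 3.

3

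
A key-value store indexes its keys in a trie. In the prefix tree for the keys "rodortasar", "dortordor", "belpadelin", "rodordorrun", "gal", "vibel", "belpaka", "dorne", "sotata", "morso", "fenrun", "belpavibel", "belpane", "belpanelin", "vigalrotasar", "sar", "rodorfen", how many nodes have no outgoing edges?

A leaf is a node with no children — equivalently, the end of a word that is not a proper prefix of any other stored word.
Those words: "belpadelin", "belpaka", "belpanelin", "belpavibel", "dorne", "dortordor", "fenrun", "gal", "morso", "rodordorrun", "rodorfen", "rodortasar", "sar", "sotata", "vibel", "vigalrotasar"
Leaf count: 16

16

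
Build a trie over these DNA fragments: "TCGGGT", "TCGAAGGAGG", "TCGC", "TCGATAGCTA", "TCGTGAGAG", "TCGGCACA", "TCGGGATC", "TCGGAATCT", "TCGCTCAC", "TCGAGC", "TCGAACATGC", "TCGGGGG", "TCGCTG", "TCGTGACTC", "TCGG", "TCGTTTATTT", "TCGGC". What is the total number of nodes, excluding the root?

For each word, the new-node count is its length minus the longest prefix already in the trie:
  "TCGGGT" → 6 new (T, C, G, G, G, T)
  "TCGAAGGAGG" → prefix "TCG" already present; 7 new (A, A, G, G, A, G, G)
  "TCGC" → prefix "TCG" already present; 1 new (C)
  "TCGATAGCTA" → prefix "TCGA" already present; 6 new (T, A, G, C, T, A)
  "TCGTGAGAG" → prefix "TCG" already present; 6 new (T, G, A, G, A, G)
  "TCGGCACA" → prefix "TCGG" already present; 4 new (C, A, C, A)
  "TCGGGATC" → prefix "TCGGG" already present; 3 new (A, T, C)
  "TCGGAATCT" → prefix "TCGG" already present; 5 new (A, A, T, C, T)
  "TCGCTCAC" → prefix "TCGC" already present; 4 new (T, C, A, C)
  "TCGAGC" → prefix "TCGA" already present; 2 new (G, C)
  "TCGAACATGC" → prefix "TCGAA" already present; 5 new (C, A, T, G, C)
  "TCGGGGG" → prefix "TCGGG" already present; 2 new (G, G)
  "TCGCTG" → prefix "TCGCT" already present; 1 new (G)
  "TCGTGACTC" → prefix "TCGTGA" already present; 3 new (C, T, C)
  "TCGG" → prefix "TCGG" already present; 0 new (none)
  "TCGTTTATTT" → prefix "TCGT" already present; 6 new (T, T, A, T, T, T)
  "TCGGC" → prefix "TCGGC" already present; 0 new (none)
Total nodes = 6 + 7 + 1 + 6 + 6 + 4 + 3 + 5 + 4 + 2 + 5 + 2 + 1 + 3 + 0 + 6 + 0 = 61

61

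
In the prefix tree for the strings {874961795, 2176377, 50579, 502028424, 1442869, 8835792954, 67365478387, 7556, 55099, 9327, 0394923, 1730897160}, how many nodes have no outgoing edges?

12

A leaf is a node with no children — equivalently, the end of a word that is not a proper prefix of any other stored word.
Those words: "0394923", "1442869", "1730897160", "2176377", "502028424", "50579", "55099", "67365478387", "7556", "874961795", "8835792954", "9327"
Leaf count: 12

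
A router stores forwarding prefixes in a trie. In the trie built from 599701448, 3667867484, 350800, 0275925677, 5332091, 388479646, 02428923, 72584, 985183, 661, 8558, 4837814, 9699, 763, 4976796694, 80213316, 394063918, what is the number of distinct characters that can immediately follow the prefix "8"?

2

Follow the path "8" to its node, then look at its outgoing edges.
Characters that immediately follow "8" among the stored strings: {0, 5}.
That node has 2 child edges.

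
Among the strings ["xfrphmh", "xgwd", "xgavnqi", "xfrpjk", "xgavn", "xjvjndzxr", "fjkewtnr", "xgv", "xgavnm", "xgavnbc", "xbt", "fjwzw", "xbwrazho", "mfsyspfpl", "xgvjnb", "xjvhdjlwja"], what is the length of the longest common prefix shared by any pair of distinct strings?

Equivalently: take the maximum, over all pairs, of their longest common prefix length.
"xgavn" and "xgavnbc" agree on "xgavn" (5 characters) before diverging; nothing deeper is shared.
Longest shared-prefix length: 5

5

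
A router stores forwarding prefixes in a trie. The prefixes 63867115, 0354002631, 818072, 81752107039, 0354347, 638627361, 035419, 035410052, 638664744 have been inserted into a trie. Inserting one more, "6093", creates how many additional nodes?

3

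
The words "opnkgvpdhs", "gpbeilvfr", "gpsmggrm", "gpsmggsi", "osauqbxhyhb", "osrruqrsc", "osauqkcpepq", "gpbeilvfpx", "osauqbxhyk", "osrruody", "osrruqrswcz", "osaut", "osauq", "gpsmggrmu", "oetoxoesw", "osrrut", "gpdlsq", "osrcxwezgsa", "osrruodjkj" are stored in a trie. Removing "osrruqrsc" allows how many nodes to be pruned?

A node on "osrruqrsc"'s path can go only if nothing else ends at it or branches off below it.
The suffix "c" (1 node) is used only by "osrruqrsc"; the node for "osrruqrs" still has the child "w", so pruning stops there.
Nodes removed: 1

1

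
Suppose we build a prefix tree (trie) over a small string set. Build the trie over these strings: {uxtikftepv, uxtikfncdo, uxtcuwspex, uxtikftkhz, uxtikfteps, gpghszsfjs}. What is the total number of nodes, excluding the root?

35

For each word, the new-node count is its length minus the longest prefix already in the trie:
  "uxtikftepv" → 10 new (u, x, t, i, k, f, t, e, p, v)
  "uxtikfncdo" → prefix "uxtikf" already present; 4 new (n, c, d, o)
  "uxtcuwspex" → prefix "uxt" already present; 7 new (c, u, w, s, p, e, x)
  "uxtikftkhz" → prefix "uxtikft" already present; 3 new (k, h, z)
  "uxtikfteps" → prefix "uxtikftep" already present; 1 new (s)
  "gpghszsfjs" → 10 new (g, p, g, h, s, z, s, f, j, s)
Total nodes = 10 + 4 + 7 + 3 + 1 + 10 = 35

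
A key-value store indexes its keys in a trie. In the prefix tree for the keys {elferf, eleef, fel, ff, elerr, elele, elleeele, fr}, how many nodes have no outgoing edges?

A leaf is a node with no children — equivalently, the end of a word that is not a proper prefix of any other stored word.
Those words: "eleef", "elele", "elerr", "elferf", "elleeele", "fel", "ff", "fr"
Leaf count: 8

8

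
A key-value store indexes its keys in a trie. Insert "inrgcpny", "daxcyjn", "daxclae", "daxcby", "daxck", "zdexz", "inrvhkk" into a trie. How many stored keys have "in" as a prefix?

Filter for entries beginning with "in":
Words under "in": inrgcpny, inrvhkk
Count: 2

2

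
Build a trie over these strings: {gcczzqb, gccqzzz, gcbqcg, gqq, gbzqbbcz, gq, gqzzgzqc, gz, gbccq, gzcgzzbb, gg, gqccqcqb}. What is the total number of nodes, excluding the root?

Insert word by word; a character creates a node only if that edge doesn't already exist:
  "gcczzqb" → 7 new (g, c, c, z, z, q, b)
  "gccqzzz" → prefix "gcc" already present; 4 new (q, z, z, z)
  "gcbqcg" → prefix "gc" already present; 4 new (b, q, c, g)
  "gqq" → prefix "g" already present; 2 new (q, q)
  "gbzqbbcz" → prefix "g" already present; 7 new (b, z, q, b, b, c, z)
  "gq" → prefix "gq" already present; 0 new (none)
  "gqzzgzqc" → prefix "gq" already present; 6 new (z, z, g, z, q, c)
  "gz" → prefix "g" already present; 1 new (z)
  "gbccq" → prefix "gb" already present; 3 new (c, c, q)
  "gzcgzzbb" → prefix "gz" already present; 6 new (c, g, z, z, b, b)
  "gg" → prefix "g" already present; 1 new (g)
  "gqccqcqb" → prefix "gq" already present; 6 new (c, c, q, c, q, b)
Total nodes = 7 + 4 + 4 + 2 + 7 + 0 + 6 + 1 + 3 + 6 + 1 + 6 = 47

47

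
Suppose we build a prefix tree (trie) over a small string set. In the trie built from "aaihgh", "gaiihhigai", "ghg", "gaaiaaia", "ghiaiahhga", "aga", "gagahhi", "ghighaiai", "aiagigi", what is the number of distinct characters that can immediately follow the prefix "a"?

The children of the "a" node are the distinct next characters among strings starting with "a".
Distinct next characters after "a": a, g, i.
That node has 3 child edges.

3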